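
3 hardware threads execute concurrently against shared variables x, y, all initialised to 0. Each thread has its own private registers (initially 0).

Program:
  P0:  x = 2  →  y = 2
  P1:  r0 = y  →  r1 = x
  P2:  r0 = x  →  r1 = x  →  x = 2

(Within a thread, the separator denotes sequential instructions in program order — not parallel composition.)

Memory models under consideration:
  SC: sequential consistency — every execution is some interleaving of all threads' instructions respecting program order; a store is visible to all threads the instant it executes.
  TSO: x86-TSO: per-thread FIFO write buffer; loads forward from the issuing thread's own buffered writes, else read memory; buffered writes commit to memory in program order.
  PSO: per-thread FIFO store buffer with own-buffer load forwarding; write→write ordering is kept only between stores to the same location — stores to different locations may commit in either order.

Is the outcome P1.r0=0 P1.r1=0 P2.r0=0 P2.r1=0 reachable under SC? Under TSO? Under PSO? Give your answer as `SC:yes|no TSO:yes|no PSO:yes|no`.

outcome vector order: (P1.r0,P1.r1,P2.r0,P2.r1)
[SC] allowed = {(0,0,0,0); (0,0,0,2); (0,0,2,2); (0,2,0,0); (0,2,0,2); (0,2,2,2); (2,2,0,0); (2,2,0,2); (2,2,2,2)}
[TSO] allowed = {(0,0,0,0); (0,0,0,2); (0,0,2,2); (0,2,0,0); (0,2,0,2); (0,2,2,2); (2,2,0,0); (2,2,0,2); (2,2,2,2)}
[PSO] allowed = {(0,0,0,0); (0,0,0,2); (0,0,2,2); (0,2,0,0); (0,2,0,2); (0,2,2,2); (2,0,0,0); (2,0,0,2); (2,0,2,2); (2,2,0,0); (2,2,0,2); (2,2,2,2)}
target (0,0,0,0) ∈ {SC,TSO,PSO}

SC:yes TSO:yes PSO:yes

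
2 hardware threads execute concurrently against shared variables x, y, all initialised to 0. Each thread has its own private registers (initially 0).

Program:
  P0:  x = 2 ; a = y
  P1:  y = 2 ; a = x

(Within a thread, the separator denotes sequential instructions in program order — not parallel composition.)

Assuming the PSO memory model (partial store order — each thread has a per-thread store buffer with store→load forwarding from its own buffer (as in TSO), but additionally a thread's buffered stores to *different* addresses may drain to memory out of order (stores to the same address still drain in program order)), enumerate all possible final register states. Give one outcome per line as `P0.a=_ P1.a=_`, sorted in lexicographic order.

P0.a=0 P1.a=0
P0.a=0 P1.a=2
P0.a=2 P1.a=0
P0.a=2 P1.a=2

outcome vector order: (P0.a,P1.a)
|PSO outcomes| = 4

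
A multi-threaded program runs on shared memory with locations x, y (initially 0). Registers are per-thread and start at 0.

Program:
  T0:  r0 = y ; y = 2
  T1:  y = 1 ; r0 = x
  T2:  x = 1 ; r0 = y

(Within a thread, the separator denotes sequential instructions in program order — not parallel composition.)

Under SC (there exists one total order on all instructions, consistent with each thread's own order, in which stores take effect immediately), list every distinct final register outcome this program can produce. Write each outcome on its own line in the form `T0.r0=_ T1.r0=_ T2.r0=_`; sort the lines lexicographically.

T0.r0=0 T1.r0=0 T2.r0=1
T0.r0=0 T1.r0=0 T2.r0=2
T0.r0=0 T1.r0=1 T2.r0=0
T0.r0=0 T1.r0=1 T2.r0=1
T0.r0=0 T1.r0=1 T2.r0=2
T0.r0=1 T1.r0=0 T2.r0=1
T0.r0=1 T1.r0=0 T2.r0=2
T0.r0=1 T1.r0=1 T2.r0=0
T0.r0=1 T1.r0=1 T2.r0=1
T0.r0=1 T1.r0=1 T2.r0=2

outcome vector order: (T0.r0,T1.r0,T2.r0)
|SC outcomes| = 10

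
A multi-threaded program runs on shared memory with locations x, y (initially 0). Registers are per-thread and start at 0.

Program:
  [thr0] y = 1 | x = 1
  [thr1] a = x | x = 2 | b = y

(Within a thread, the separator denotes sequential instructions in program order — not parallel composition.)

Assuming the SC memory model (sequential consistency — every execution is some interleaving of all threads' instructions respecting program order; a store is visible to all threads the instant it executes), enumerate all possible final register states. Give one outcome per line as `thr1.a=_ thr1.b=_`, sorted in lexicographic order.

outcome vector order: (thr1.a,thr1.b)
|SC outcomes| = 3

thr1.a=0 thr1.b=0
thr1.a=0 thr1.b=1
thr1.a=1 thr1.b=1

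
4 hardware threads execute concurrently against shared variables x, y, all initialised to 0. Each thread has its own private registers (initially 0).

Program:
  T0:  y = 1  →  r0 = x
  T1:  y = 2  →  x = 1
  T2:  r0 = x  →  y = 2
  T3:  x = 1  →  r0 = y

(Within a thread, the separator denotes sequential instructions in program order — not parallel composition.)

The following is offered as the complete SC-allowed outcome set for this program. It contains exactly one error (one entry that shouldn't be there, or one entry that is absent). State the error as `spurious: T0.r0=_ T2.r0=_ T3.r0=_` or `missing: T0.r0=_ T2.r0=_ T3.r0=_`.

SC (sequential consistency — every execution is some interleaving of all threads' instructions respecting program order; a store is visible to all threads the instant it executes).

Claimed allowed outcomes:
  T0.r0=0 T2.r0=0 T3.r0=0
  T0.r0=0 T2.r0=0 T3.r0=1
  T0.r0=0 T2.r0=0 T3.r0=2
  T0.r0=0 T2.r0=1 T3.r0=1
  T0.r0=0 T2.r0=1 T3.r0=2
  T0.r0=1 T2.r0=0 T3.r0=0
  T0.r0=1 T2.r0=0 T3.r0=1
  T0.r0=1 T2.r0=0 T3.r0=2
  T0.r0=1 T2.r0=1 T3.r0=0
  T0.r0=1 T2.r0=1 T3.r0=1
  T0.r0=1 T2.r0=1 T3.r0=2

outcome vector order: (T0.r0,T2.r0,T3.r0)
SC (10): <0 0 1>, <0 0 2>, <0 1 1>, <0 1 2>, <1 0 0>, <1 0 1>, <1 0 2>, <1 1 0>, <1 1 1>, <1 1 2>
claimed∖SC = {<0 0 0>}

spurious: T0.r0=0 T2.r0=0 T3.r0=0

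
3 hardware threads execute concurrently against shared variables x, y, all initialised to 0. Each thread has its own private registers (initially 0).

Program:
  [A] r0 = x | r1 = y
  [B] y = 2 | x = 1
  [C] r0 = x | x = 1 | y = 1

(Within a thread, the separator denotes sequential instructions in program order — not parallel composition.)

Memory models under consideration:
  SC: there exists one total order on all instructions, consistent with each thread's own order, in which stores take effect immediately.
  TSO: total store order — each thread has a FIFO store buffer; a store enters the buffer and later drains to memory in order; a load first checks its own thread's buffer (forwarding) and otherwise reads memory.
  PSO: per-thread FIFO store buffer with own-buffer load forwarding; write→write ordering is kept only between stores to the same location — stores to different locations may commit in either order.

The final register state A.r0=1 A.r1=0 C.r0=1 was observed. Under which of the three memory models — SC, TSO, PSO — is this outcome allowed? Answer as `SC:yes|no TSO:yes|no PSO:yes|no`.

outcome vector order: (A.r0,A.r1,C.r0)
SC (11): 000; 001; 010; 011; 020; 021; 100; 110; 111; 120; 121
TSO (11): 000; 001; 010; 011; 020; 021; 100; 110; 111; 120; 121
PSO (12): 000; 001; 010; 011; 020; 021; 100; 101; 110; 111; 120; 121
target 101 ∈ {PSO}

SC:no TSO:no PSO:yes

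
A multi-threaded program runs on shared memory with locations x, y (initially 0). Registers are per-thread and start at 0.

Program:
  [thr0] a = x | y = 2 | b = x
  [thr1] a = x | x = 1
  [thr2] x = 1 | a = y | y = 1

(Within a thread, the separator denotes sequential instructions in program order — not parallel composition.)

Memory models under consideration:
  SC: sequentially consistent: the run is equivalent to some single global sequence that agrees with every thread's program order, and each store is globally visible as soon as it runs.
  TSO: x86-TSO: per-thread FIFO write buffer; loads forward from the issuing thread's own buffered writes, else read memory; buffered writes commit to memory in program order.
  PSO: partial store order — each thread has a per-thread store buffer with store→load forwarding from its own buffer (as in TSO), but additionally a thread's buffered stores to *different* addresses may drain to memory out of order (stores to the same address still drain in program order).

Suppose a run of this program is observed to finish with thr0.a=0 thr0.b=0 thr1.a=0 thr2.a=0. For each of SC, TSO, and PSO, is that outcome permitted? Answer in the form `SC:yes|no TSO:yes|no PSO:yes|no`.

SC:no TSO:yes PSO:yes

outcome vector order: (thr0.a,thr0.b,thr1.a,thr2.a)
[SC] allowed = {0/0/0/2; 0/0/1/2; 0/1/0/0; 0/1/0/2; 0/1/1/0; 0/1/1/2; 1/1/0/0; 1/1/0/2; 1/1/1/0; 1/1/1/2}
[TSO] allowed = {0/0/0/0; 0/0/0/2; 0/0/1/0; 0/0/1/2; 0/1/0/0; 0/1/0/2; 0/1/1/0; 0/1/1/2; 1/1/0/0; 1/1/0/2; 1/1/1/0; 1/1/1/2}
[PSO] allowed = {0/0/0/0; 0/0/0/2; 0/0/1/0; 0/0/1/2; 0/1/0/0; 0/1/0/2; 0/1/1/0; 0/1/1/2; 1/1/0/0; 1/1/0/2; 1/1/1/0; 1/1/1/2}
target 0/0/0/0 ∈ {TSO,PSO}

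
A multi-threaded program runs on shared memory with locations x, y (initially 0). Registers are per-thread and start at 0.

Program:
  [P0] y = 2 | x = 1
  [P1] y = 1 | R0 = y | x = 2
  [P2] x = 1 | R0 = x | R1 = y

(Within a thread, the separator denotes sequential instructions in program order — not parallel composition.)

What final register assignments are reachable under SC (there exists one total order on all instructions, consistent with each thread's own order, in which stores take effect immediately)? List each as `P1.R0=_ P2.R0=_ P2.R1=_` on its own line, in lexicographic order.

outcome vector order: (P1.R0,P2.R0,P2.R1)
|SC outcomes| = 9

P1.R0=1 P2.R0=1 P2.R1=0
P1.R0=1 P2.R0=1 P2.R1=1
P1.R0=1 P2.R0=1 P2.R1=2
P1.R0=1 P2.R0=2 P2.R1=1
P1.R0=1 P2.R0=2 P2.R1=2
P1.R0=2 P2.R0=1 P2.R1=0
P1.R0=2 P2.R0=1 P2.R1=1
P1.R0=2 P2.R0=1 P2.R1=2
P1.R0=2 P2.R0=2 P2.R1=2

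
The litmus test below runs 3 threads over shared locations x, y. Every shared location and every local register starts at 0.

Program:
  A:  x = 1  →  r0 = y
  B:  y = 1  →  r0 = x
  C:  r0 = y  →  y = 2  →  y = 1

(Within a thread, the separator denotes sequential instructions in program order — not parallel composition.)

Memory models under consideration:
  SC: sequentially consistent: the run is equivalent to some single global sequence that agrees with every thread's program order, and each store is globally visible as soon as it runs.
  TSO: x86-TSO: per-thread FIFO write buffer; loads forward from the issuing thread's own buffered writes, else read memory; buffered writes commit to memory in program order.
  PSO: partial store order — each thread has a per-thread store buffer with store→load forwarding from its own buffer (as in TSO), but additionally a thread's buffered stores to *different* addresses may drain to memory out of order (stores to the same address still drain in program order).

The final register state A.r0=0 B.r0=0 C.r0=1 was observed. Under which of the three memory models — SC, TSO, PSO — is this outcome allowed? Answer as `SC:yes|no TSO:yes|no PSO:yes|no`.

SC:no TSO:yes PSO:yes

outcome vector order: (A.r0,B.r0,C.r0)
[SC] allowed = {0/1/0, 0/1/1, 1/0/0, 1/0/1, 1/1/0, 1/1/1, 2/0/0, 2/0/1, 2/1/0, 2/1/1}
[TSO] allowed = {0/0/0, 0/0/1, 0/1/0, 0/1/1, 1/0/0, 1/0/1, 1/1/0, 1/1/1, 2/0/0, 2/0/1, 2/1/0, 2/1/1}
[PSO] allowed = {0/0/0, 0/0/1, 0/1/0, 0/1/1, 1/0/0, 1/0/1, 1/1/0, 1/1/1, 2/0/0, 2/0/1, 2/1/0, 2/1/1}
target 0/0/1 ∈ {TSO,PSO}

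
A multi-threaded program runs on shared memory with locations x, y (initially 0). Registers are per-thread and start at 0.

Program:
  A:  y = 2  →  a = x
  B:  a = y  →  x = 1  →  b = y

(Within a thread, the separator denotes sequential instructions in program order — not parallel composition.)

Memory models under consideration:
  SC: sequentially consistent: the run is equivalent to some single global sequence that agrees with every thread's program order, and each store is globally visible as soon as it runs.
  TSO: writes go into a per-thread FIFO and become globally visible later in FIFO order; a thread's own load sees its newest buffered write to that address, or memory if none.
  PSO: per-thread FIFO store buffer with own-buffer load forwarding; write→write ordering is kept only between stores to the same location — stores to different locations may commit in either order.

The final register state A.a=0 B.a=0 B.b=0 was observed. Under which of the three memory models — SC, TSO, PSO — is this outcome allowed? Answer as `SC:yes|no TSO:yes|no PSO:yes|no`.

outcome vector order: (A.a,B.a,B.b)
SC: 5 outcomes — {002; 022; 100; 102; 122}
TSO: 6 outcomes — {000; 002; 022; 100; 102; 122}
PSO: 6 outcomes — {000; 002; 022; 100; 102; 122}
target 000 ∈ {TSO,PSO}

SC:no TSO:yes PSO:yes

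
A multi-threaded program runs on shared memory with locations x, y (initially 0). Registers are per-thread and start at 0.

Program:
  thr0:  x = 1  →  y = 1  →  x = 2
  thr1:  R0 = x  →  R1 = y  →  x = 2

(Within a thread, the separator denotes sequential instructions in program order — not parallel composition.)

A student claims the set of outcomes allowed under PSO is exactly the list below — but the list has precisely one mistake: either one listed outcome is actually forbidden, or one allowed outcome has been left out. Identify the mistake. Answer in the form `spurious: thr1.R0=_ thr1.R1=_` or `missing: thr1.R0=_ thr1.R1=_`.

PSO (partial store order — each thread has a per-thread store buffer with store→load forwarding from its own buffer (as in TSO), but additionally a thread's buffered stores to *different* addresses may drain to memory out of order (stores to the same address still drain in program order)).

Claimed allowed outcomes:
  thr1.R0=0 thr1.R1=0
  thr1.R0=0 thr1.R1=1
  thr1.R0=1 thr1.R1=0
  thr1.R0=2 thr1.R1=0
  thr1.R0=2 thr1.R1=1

outcome vector order: (thr1.R0,thr1.R1)
[PSO] allowed = {<0 0>, <0 1>, <1 0>, <1 1>, <2 0>, <2 1>}
PSO∖claimed = {<1 1>}

missing: thr1.R0=1 thr1.R1=1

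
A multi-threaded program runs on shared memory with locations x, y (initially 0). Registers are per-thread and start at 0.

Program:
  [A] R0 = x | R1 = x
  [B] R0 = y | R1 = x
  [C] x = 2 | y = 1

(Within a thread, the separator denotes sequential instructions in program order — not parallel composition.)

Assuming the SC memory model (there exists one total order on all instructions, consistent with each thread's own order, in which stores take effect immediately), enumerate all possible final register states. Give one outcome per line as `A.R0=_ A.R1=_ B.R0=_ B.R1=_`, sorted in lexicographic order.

A.R0=0 A.R1=0 B.R0=0 B.R1=0
A.R0=0 A.R1=0 B.R0=0 B.R1=2
A.R0=0 A.R1=0 B.R0=1 B.R1=2
A.R0=0 A.R1=2 B.R0=0 B.R1=0
A.R0=0 A.R1=2 B.R0=0 B.R1=2
A.R0=0 A.R1=2 B.R0=1 B.R1=2
A.R0=2 A.R1=2 B.R0=0 B.R1=0
A.R0=2 A.R1=2 B.R0=0 B.R1=2
A.R0=2 A.R1=2 B.R0=1 B.R1=2

outcome vector order: (A.R0,A.R1,B.R0,B.R1)
|SC outcomes| = 9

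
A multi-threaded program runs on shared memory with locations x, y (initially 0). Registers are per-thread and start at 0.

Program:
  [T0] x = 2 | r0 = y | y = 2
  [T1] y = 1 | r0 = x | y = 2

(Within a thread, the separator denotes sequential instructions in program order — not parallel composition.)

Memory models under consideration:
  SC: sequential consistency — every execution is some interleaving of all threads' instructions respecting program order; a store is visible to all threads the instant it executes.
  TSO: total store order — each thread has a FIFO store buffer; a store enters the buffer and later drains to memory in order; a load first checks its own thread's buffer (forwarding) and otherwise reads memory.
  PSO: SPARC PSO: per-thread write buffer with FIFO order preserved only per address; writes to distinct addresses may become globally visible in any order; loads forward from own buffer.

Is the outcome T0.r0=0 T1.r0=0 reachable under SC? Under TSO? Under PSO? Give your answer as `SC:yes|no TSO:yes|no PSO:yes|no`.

outcome vector order: (T0.r0,T1.r0)
[SC] allowed = {0/2; 1/0; 1/2; 2/0; 2/2}
[TSO] allowed = {0/0; 0/2; 1/0; 1/2; 2/0; 2/2}
[PSO] allowed = {0/0; 0/2; 1/0; 1/2; 2/0; 2/2}
target 0/0 ∈ {TSO,PSO}

SC:no TSO:yes PSO:yes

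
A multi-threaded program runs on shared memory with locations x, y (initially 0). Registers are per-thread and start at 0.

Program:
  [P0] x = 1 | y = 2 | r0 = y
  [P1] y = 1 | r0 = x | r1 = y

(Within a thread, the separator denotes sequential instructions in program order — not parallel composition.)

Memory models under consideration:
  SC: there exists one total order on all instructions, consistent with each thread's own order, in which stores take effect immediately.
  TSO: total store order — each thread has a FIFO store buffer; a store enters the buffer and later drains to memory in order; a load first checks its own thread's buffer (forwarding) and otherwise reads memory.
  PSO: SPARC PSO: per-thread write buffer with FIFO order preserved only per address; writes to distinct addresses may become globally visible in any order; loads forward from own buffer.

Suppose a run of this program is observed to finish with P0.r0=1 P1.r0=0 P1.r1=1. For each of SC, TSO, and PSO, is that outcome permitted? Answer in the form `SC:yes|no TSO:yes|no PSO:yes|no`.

SC:no TSO:yes PSO:yes

outcome vector order: (P0.r0,P1.r0,P1.r1)
[SC] allowed = {111, 201, 202, 211, 212}
[TSO] allowed = {101, 111, 201, 202, 211, 212}
[PSO] allowed = {101, 111, 201, 202, 211, 212}
target 101 ∈ {TSO,PSO}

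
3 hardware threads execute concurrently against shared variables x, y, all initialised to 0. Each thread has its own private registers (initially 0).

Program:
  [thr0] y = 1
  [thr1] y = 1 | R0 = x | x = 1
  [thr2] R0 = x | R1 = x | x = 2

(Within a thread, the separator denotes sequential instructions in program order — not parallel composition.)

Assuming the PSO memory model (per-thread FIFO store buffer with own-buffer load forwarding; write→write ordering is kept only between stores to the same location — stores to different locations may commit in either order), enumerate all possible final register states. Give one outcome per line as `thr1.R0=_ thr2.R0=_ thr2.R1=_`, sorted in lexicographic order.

thr1.R0=0 thr2.R0=0 thr2.R1=0
thr1.R0=0 thr2.R0=0 thr2.R1=1
thr1.R0=0 thr2.R0=1 thr2.R1=1
thr1.R0=2 thr2.R0=0 thr2.R1=0

outcome vector order: (thr1.R0,thr2.R0,thr2.R1)
|PSO outcomes| = 4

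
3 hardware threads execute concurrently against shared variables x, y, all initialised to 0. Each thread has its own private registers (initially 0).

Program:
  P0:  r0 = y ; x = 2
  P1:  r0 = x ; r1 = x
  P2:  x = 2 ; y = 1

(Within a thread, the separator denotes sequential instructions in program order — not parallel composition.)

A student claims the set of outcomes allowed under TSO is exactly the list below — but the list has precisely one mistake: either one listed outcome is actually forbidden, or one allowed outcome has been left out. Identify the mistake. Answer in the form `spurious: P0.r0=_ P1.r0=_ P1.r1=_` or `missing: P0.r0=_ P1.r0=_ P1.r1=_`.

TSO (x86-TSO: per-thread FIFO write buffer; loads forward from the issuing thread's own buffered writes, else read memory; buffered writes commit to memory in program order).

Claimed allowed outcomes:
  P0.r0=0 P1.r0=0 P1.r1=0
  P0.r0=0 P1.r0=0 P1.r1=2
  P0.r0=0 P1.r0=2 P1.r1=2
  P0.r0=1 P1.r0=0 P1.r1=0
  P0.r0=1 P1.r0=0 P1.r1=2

outcome vector order: (P0.r0,P1.r0,P1.r1)
TSO: 6 outcomes — {0/0/0 0/0/2 0/2/2 1/0/0 1/0/2 1/2/2}
TSO∖claimed = {1/2/2}

missing: P0.r0=1 P1.r0=2 P1.r1=2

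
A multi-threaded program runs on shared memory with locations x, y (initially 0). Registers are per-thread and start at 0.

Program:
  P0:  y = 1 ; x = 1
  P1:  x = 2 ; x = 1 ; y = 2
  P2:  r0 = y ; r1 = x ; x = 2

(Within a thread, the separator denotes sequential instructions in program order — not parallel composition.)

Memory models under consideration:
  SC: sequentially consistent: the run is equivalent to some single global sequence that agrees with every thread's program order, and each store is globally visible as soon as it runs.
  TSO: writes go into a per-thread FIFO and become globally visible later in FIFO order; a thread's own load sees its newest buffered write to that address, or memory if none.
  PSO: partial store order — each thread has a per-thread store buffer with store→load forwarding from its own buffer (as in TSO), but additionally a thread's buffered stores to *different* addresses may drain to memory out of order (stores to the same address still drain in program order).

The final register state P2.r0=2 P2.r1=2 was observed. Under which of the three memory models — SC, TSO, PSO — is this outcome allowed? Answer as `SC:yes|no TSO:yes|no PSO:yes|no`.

SC:no TSO:no PSO:yes

outcome vector order: (P2.r0,P2.r1)
SC: 7 outcomes — {00; 01; 02; 10; 11; 12; 21}
TSO: 7 outcomes — {00; 01; 02; 10; 11; 12; 21}
PSO: 9 outcomes — {00; 01; 02; 10; 11; 12; 20; 21; 22}
target 22 ∈ {PSO}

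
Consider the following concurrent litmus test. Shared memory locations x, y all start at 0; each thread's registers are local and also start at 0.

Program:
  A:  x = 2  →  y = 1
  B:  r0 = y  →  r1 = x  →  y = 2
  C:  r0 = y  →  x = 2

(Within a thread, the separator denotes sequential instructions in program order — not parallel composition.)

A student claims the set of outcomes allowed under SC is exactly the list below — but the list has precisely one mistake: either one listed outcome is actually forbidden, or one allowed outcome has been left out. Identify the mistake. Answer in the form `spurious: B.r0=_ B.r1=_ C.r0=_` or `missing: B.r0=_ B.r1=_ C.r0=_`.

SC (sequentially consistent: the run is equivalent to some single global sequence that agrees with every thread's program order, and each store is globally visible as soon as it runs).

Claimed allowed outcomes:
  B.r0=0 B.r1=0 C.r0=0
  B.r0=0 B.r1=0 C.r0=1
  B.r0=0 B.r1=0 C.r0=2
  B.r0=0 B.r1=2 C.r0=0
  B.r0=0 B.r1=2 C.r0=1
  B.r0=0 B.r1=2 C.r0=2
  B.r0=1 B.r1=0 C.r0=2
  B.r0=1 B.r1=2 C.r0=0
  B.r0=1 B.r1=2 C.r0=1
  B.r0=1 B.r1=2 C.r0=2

spurious: B.r0=1 B.r1=0 C.r0=2

outcome vector order: (B.r0,B.r1,C.r0)
SC: 9 outcomes — {000 001 002 020 021 022 120 121 122}
claimed∖SC = {102}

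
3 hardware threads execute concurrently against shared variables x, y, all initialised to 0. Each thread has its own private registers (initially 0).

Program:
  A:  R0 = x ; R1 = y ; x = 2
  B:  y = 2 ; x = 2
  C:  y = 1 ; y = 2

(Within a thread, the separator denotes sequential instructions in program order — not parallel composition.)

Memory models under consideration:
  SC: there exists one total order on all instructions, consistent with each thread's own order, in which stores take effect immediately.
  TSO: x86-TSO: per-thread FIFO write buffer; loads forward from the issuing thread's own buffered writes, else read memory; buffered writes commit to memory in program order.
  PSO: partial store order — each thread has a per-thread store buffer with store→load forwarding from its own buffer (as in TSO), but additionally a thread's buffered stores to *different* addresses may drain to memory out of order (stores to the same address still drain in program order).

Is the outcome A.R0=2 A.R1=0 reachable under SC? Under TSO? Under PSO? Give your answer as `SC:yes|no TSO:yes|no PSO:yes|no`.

outcome vector order: (A.R0,A.R1)
[SC] allowed = {00 01 02 21 22}
[TSO] allowed = {00 01 02 21 22}
[PSO] allowed = {00 01 02 20 21 22}
target 20 ∈ {PSO}

SC:no TSO:no PSO:yes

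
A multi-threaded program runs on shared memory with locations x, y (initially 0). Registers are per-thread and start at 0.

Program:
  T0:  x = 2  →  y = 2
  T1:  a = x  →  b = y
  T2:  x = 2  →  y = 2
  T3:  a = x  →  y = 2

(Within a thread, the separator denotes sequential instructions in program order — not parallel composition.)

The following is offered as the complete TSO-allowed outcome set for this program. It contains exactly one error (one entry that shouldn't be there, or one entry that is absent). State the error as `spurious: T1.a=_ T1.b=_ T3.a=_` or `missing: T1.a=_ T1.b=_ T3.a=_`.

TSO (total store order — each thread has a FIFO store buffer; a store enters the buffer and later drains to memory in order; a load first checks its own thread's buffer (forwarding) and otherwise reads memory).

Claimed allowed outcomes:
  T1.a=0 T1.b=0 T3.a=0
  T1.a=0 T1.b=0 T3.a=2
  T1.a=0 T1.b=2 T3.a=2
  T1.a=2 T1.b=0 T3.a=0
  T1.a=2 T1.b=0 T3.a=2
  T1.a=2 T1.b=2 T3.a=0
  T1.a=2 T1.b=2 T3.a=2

outcome vector order: (T1.a,T1.b,T3.a)
[TSO] allowed = {0/0/0; 0/0/2; 0/2/0; 0/2/2; 2/0/0; 2/0/2; 2/2/0; 2/2/2}
TSO∖claimed = {0/2/0}

missing: T1.a=0 T1.b=2 T3.a=0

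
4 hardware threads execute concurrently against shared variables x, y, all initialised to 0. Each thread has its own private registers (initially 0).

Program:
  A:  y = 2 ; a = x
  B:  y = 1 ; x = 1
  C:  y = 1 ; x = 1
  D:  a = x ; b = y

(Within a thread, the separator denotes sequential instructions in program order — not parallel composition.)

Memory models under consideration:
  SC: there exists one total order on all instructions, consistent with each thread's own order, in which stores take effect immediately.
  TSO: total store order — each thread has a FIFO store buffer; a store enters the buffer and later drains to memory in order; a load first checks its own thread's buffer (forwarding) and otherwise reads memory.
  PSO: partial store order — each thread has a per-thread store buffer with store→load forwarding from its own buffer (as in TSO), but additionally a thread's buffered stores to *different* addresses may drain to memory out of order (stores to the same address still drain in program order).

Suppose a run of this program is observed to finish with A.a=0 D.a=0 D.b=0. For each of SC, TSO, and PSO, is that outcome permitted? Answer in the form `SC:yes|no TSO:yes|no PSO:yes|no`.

outcome vector order: (A.a,D.a,D.b)
SC (10): <0 0 0> <0 0 1> <0 0 2> <0 1 1> <0 1 2> <1 0 0> <1 0 1> <1 0 2> <1 1 1> <1 1 2>
TSO (10): <0 0 0> <0 0 1> <0 0 2> <0 1 1> <0 1 2> <1 0 0> <1 0 1> <1 0 2> <1 1 1> <1 1 2>
PSO (12): <0 0 0> <0 0 1> <0 0 2> <0 1 0> <0 1 1> <0 1 2> <1 0 0> <1 0 1> <1 0 2> <1 1 0> <1 1 1> <1 1 2>
target <0 0 0> ∈ {SC,TSO,PSO}

SC:yes TSO:yes PSO:yes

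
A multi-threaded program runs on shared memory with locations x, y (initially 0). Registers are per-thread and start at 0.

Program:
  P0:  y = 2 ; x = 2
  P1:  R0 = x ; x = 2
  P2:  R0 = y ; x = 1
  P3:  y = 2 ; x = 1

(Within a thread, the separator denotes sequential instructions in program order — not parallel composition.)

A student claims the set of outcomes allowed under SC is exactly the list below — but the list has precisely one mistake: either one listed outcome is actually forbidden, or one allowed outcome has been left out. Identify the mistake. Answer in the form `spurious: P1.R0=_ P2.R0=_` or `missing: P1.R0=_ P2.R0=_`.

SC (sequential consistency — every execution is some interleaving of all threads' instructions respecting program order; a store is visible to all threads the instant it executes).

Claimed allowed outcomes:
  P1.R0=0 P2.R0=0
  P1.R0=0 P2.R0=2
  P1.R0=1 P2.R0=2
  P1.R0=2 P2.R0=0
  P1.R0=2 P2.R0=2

outcome vector order: (P1.R0,P2.R0)
SC (6): 0/0; 0/2; 1/0; 1/2; 2/0; 2/2
SC∖claimed = {1/0}

missing: P1.R0=1 P2.R0=0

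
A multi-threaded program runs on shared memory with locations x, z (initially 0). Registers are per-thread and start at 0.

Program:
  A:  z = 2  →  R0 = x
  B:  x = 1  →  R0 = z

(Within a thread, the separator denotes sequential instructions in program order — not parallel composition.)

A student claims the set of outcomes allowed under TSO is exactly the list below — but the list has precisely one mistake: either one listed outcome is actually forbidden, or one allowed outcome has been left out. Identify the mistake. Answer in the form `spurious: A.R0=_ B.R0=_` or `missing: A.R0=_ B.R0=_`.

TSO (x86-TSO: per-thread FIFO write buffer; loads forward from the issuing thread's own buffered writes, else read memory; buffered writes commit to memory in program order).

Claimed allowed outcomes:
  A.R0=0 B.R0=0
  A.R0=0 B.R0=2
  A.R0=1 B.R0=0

missing: A.R0=1 B.R0=2

outcome vector order: (A.R0,B.R0)
[TSO] allowed = {00, 02, 10, 12}
TSO∖claimed = {12}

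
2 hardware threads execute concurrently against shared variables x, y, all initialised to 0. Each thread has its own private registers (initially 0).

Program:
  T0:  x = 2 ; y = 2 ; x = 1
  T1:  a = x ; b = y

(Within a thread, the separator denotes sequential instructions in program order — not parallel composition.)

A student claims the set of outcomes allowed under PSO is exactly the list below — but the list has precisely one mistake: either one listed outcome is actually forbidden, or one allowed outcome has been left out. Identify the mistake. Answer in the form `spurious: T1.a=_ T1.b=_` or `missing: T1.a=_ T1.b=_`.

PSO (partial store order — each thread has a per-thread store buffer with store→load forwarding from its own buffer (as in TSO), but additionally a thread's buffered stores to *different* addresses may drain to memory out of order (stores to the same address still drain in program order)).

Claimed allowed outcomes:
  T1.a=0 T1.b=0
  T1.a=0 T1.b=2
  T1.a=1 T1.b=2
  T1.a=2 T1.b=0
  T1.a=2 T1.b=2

outcome vector order: (T1.a,T1.b)
[PSO] allowed = {(0,0), (0,2), (1,0), (1,2), (2,0), (2,2)}
PSO∖claimed = {(1,0)}

missing: T1.a=1 T1.b=0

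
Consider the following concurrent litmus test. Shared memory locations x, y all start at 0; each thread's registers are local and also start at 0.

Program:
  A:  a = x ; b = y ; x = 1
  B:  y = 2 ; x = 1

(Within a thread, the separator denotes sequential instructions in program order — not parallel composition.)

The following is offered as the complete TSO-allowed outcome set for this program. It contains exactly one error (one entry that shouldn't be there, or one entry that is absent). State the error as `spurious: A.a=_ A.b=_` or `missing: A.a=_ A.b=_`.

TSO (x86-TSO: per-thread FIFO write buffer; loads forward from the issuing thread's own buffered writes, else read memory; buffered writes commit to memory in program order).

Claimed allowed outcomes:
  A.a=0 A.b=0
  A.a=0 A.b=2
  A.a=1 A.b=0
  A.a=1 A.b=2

spurious: A.a=1 A.b=0

outcome vector order: (A.a,A.b)
under TSO → <0 0>; <0 2>; <1 2>
claimed∖TSO = {<1 0>}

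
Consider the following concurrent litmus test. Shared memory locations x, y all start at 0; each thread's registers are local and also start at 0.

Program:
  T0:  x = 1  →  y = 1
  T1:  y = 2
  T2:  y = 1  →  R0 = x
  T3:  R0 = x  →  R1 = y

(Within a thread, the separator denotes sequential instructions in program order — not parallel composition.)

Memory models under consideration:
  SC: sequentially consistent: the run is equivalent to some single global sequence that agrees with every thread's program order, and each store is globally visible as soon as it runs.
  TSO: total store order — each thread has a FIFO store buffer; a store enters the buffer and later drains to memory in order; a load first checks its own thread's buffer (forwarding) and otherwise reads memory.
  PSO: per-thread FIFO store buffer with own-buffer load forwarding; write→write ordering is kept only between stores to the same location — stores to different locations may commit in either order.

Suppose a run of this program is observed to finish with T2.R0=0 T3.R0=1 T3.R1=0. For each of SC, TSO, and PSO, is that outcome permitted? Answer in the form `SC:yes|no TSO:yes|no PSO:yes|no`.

outcome vector order: (T2.R0,T3.R0,T3.R1)
SC: 11 outcomes — {000, 001, 002, 011, 012, 100, 101, 102, 110, 111, 112}
TSO: 12 outcomes — {000, 001, 002, 010, 011, 012, 100, 101, 102, 110, 111, 112}
PSO: 12 outcomes — {000, 001, 002, 010, 011, 012, 100, 101, 102, 110, 111, 112}
target 010 ∈ {TSO,PSO}

SC:no TSO:yes PSO:yes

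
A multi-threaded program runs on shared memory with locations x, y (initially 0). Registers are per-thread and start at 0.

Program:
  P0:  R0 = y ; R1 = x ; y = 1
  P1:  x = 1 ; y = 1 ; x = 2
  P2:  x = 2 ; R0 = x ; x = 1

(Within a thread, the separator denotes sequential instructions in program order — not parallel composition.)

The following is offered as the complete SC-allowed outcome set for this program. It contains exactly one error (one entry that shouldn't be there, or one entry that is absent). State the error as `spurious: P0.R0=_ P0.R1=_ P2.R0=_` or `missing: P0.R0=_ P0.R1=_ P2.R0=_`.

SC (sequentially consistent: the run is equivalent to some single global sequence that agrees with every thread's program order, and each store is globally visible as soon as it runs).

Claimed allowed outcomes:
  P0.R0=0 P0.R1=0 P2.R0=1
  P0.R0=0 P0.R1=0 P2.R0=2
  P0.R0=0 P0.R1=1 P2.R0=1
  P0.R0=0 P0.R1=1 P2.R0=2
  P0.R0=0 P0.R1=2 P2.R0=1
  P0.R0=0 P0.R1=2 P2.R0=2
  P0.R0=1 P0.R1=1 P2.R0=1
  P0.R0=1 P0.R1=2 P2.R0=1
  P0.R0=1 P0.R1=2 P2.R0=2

missing: P0.R0=1 P0.R1=1 P2.R0=2

outcome vector order: (P0.R0,P0.R1,P2.R0)
SC (10): 0/0/1 0/0/2 0/1/1 0/1/2 0/2/1 0/2/2 1/1/1 1/1/2 1/2/1 1/2/2
SC∖claimed = {1/1/2}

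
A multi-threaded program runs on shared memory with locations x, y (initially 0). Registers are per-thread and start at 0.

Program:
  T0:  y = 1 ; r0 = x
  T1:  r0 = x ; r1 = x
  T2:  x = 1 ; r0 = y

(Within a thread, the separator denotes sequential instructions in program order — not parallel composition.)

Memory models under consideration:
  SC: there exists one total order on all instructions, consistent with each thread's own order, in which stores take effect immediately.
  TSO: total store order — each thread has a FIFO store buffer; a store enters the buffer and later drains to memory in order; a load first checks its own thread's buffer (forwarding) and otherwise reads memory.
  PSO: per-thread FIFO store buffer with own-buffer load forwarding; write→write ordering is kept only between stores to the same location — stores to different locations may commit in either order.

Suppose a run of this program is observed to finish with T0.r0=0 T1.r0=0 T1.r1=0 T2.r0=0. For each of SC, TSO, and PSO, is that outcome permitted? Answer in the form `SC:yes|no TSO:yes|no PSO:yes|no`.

outcome vector order: (T0.r0,T1.r0,T1.r1,T2.r0)
[SC] allowed = {(0,0,0,1); (0,0,1,1); (0,1,1,1); (1,0,0,0); (1,0,0,1); (1,0,1,0); (1,0,1,1); (1,1,1,0); (1,1,1,1)}
[TSO] allowed = {(0,0,0,0); (0,0,0,1); (0,0,1,0); (0,0,1,1); (0,1,1,0); (0,1,1,1); (1,0,0,0); (1,0,0,1); (1,0,1,0); (1,0,1,1); (1,1,1,0); (1,1,1,1)}
[PSO] allowed = {(0,0,0,0); (0,0,0,1); (0,0,1,0); (0,0,1,1); (0,1,1,0); (0,1,1,1); (1,0,0,0); (1,0,0,1); (1,0,1,0); (1,0,1,1); (1,1,1,0); (1,1,1,1)}
target (0,0,0,0) ∈ {TSO,PSO}

SC:no TSO:yes PSO:yes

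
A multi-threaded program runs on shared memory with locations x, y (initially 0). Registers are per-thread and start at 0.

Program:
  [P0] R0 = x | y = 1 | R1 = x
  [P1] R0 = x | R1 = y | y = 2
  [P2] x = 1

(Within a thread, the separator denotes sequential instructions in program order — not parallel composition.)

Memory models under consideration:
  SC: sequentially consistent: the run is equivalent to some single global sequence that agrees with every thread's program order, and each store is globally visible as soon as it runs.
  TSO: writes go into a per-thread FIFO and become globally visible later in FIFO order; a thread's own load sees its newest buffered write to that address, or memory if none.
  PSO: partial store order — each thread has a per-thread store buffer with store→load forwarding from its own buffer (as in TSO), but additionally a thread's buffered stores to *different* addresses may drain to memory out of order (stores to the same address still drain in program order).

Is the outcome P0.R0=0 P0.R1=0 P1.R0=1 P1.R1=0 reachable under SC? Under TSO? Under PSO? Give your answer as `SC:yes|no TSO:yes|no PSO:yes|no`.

outcome vector order: (P0.R0,P0.R1,P1.R0,P1.R1)
SC (11): <0 0 0 0> <0 0 0 1> <0 0 1 1> <0 1 0 0> <0 1 0 1> <0 1 1 0> <0 1 1 1> <1 1 0 0> <1 1 0 1> <1 1 1 0> <1 1 1 1>
TSO (12): <0 0 0 0> <0 0 0 1> <0 0 1 0> <0 0 1 1> <0 1 0 0> <0 1 0 1> <0 1 1 0> <0 1 1 1> <1 1 0 0> <1 1 0 1> <1 1 1 0> <1 1 1 1>
PSO (12): <0 0 0 0> <0 0 0 1> <0 0 1 0> <0 0 1 1> <0 1 0 0> <0 1 0 1> <0 1 1 0> <0 1 1 1> <1 1 0 0> <1 1 0 1> <1 1 1 0> <1 1 1 1>
target <0 0 1 0> ∈ {TSO,PSO}

SC:no TSO:yes PSO:yes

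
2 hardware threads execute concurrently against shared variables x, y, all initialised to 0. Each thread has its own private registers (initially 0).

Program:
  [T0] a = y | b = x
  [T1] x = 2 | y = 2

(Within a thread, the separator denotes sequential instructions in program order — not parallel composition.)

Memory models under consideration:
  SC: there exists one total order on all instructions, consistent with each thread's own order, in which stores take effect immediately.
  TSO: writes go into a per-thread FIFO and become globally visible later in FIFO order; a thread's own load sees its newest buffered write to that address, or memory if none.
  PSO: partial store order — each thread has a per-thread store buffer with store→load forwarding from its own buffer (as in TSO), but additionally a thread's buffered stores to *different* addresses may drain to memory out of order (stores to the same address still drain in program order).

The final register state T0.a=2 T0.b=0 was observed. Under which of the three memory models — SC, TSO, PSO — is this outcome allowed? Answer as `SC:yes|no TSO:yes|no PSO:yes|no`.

SC:no TSO:no PSO:yes

outcome vector order: (T0.a,T0.b)
[SC] allowed = {(0,0); (0,2); (2,2)}
[TSO] allowed = {(0,0); (0,2); (2,2)}
[PSO] allowed = {(0,0); (0,2); (2,0); (2,2)}
target (2,0) ∈ {PSO}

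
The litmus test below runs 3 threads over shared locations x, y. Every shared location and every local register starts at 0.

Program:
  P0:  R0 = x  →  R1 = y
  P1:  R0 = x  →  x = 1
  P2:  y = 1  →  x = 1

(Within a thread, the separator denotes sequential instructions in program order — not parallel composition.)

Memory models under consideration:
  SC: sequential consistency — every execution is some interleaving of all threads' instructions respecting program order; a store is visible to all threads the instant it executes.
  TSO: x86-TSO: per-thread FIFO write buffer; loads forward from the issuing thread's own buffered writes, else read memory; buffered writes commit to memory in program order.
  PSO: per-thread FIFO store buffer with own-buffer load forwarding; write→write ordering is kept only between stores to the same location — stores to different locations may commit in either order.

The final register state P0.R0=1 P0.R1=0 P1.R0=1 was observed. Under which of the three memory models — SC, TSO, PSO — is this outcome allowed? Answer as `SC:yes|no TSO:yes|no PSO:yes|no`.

outcome vector order: (P0.R0,P0.R1,P1.R0)
SC (7): (0,0,0), (0,0,1), (0,1,0), (0,1,1), (1,0,0), (1,1,0), (1,1,1)
TSO (7): (0,0,0), (0,0,1), (0,1,0), (0,1,1), (1,0,0), (1,1,0), (1,1,1)
PSO (8): (0,0,0), (0,0,1), (0,1,0), (0,1,1), (1,0,0), (1,0,1), (1,1,0), (1,1,1)
target (1,0,1) ∈ {PSO}

SC:no TSO:no PSO:yes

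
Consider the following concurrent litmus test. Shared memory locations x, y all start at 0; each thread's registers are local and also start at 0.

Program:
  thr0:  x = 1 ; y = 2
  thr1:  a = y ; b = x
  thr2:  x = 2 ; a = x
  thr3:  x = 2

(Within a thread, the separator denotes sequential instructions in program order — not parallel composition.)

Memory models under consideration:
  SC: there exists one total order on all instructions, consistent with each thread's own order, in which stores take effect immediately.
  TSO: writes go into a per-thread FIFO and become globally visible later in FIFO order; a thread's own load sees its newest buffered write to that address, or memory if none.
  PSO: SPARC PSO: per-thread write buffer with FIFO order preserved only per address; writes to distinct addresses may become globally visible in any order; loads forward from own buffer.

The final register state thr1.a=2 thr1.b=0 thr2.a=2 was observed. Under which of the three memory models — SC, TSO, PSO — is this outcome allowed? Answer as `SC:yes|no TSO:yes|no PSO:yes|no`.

SC:no TSO:no PSO:yes

outcome vector order: (thr1.a,thr1.b,thr2.a)
under SC → (0,0,1), (0,0,2), (0,1,1), (0,1,2), (0,2,1), (0,2,2), (2,1,1), (2,1,2), (2,2,1), (2,2,2)
under TSO → (0,0,1), (0,0,2), (0,1,1), (0,1,2), (0,2,1), (0,2,2), (2,1,1), (2,1,2), (2,2,1), (2,2,2)
under PSO → (0,0,1), (0,0,2), (0,1,1), (0,1,2), (0,2,1), (0,2,2), (2,0,1), (2,0,2), (2,1,1), (2,1,2), (2,2,1), (2,2,2)
target (2,0,2) ∈ {PSO}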